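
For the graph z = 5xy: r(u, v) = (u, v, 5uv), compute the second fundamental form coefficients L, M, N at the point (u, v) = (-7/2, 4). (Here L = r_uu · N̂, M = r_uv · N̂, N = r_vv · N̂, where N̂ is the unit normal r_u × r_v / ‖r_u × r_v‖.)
L = 0;  M = 10*sqrt(2829)/2829;  N = 0

Compute the unit normal N̂(u, v) = (-5*v/sqrt(25*u^2 + 25*v^2 + 1), -5*u/sqrt(25*u^2 + 25*v^2 + 1), 1/sqrt(25*u^2 + 25*v^2 + 1)), and the second partials r_uu, r_uv, r_vv. Take dot products:
  L(u, v) = r_uu · N̂ = 0,
  M(u, v) = r_uv · N̂ = 5/sqrt(25*u^2 + 25*v^2 + 1),
  N(u, v) = r_vv · N̂ = 0.
Evaluating at (u, v) = (-7/2, 4):
  L = 0, M = 10*sqrt(2829)/2829, N = 0.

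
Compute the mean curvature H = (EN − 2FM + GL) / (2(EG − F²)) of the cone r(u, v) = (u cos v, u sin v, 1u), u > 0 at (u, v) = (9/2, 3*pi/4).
H = sqrt(2)/18

With E = 2, F = 0, G = u^2, L = 0, M = 0, N = sqrt(2)*u^2/(2*Abs(u)), assemble
  H = (EN − 2FM + GL) / (2(EG − F²)) = sqrt(2)/(4*Abs(u)).
At (u, v) = (9/2, 3*pi/4): H = sqrt(2)/18.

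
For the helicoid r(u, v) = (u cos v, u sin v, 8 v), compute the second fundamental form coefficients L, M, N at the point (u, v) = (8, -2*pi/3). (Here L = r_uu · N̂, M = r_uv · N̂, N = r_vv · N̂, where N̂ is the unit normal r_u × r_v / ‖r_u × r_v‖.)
L = 0;  M = -sqrt(2)/2;  N = 0

Compute the unit normal N̂(u, v) = (8*sin(v)/sqrt(u^2 + 64), -8*cos(v)/sqrt(u^2 + 64), u/sqrt(u^2 + 64)), and the second partials r_uu, r_uv, r_vv. Take dot products:
  L(u, v) = r_uu · N̂ = 0,
  M(u, v) = r_uv · N̂ = -8/sqrt(u^2 + 64),
  N(u, v) = r_vv · N̂ = 0.
Evaluating at (u, v) = (8, -2*pi/3):
  L = 0, M = -sqrt(2)/2, N = 0.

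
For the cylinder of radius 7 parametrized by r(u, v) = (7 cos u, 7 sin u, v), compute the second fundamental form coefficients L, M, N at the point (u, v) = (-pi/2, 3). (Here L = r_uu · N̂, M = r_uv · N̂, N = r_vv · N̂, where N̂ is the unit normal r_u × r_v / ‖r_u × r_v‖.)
L = -7;  M = 0;  N = 0

Compute the unit normal N̂(u, v) = (cos(u), sin(u), 0), and the second partials r_uu, r_uv, r_vv. Take dot products:
  L(u, v) = r_uu · N̂ = -7,
  M(u, v) = r_uv · N̂ = 0,
  N(u, v) = r_vv · N̂ = 0.
Evaluating at (u, v) = (-pi/2, 3):
  L = -7, M = 0, N = 0.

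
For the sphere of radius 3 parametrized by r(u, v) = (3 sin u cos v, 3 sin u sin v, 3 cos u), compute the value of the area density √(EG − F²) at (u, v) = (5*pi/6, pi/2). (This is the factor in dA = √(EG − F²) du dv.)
√(EG − F²)|_{(5*pi/6, pi/2)} = 9/2

E = 9, F = 0, G = 9*sin(u)^2, so EG − F² = 81*sin(u)^2. Taking the positive square root: √(EG − F²) = 9*Abs(sin(u)). At (u, v) = (5*pi/6, pi/2): 9/2.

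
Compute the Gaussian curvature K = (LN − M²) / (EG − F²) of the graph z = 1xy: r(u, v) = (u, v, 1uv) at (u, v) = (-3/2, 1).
K = -16/289

Coefficients of the first fundamental form: E = v^2 + 1, F = u*v, G = u^2 + 1.
Coefficients of the second fundamental form: L = 0, M = 1/sqrt(u^2 + v^2 + 1), N = 0.
Assemble K = (LN − M²)/(EG − F²) = 1/((u^2*v^2 - (u^2 + 1)*(v^2 + 1))*(u^2 + v^2 + 1)). At (u, v) = (-3/2, 1): K = -16/289.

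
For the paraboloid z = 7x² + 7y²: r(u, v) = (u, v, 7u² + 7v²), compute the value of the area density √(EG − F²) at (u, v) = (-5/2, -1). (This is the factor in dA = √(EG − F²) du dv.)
√(EG − F²)|_{(-5/2, -1)} = 3*sqrt(158)

E = 196*u^2 + 1, F = 196*u*v, G = 196*v^2 + 1, so EG − F² = 196*u^2 + 196*v^2 + 1. Taking the positive square root: √(EG − F²) = sqrt(196*u^2 + 196*v^2 + 1). At (u, v) = (-5/2, -1): 3*sqrt(158).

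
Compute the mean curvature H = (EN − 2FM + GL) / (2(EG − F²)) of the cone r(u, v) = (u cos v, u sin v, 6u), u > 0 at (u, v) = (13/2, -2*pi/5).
H = 6*sqrt(37)/481

With E = 37, F = 0, G = u^2, L = 0, M = 0, N = 6*sqrt(37)*u^2/(37*Abs(u)), assemble
  H = (EN − 2FM + GL) / (2(EG − F²)) = 3*sqrt(37)/(37*Abs(u)).
At (u, v) = (13/2, -2*pi/5): H = 6*sqrt(37)/481.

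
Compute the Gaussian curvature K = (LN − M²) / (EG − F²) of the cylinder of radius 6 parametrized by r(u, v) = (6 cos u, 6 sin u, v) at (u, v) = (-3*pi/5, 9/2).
K = 0

Coefficients of the first fundamental form: E = 36, F = 0, G = 1.
Coefficients of the second fundamental form: L = -6, M = 0, N = 0.
Assemble K = (LN − M²)/(EG − F²) = 0. At (u, v) = (-3*pi/5, 9/2): K = 0.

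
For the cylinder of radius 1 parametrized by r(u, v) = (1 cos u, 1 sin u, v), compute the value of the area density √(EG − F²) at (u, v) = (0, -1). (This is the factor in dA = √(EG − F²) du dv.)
√(EG − F²)|_{(0, -1)} = 1

E = 1, F = 0, G = 1, so EG − F² = 1. Taking the positive square root: √(EG − F²) = 1. At (u, v) = (0, -1): 1.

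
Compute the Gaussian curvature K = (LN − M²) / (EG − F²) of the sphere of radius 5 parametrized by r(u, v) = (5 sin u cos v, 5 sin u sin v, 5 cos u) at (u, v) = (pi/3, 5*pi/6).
K = 1/25

Coefficients of the first fundamental form: E = 25, F = 0, G = 25*sin(u)^2.
Coefficients of the second fundamental form: L = -5*sin(u)/Abs(sin(u)), M = 0, N = -5*sin(u)^3/Abs(sin(u)).
Assemble K = (LN − M²)/(EG − F²) = 1/25. At (u, v) = (pi/3, 5*pi/6): K = 1/25.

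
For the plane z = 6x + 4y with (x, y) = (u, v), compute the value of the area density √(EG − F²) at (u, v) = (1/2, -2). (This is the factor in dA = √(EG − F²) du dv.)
√(EG − F²)|_{(1/2, -2)} = sqrt(53)

E = 37, F = 24, G = 17, so EG − F² = 53. Taking the positive square root: √(EG − F²) = sqrt(53). At (u, v) = (1/2, -2): sqrt(53).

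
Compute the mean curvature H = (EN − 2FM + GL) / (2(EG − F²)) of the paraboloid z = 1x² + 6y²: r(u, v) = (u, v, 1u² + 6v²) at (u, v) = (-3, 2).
H = 799*sqrt(613)/375769

With E = 4*u^2 + 1, F = 24*u*v, G = 144*v^2 + 1, L = 2/sqrt(4*u^2 + 144*v^2 + 1), M = 0, N = 12/sqrt(4*u^2 + 144*v^2 + 1), assemble
  H = (EN − 2FM + GL) / (2(EG − F²)) = (24*u^2 + 144*v^2 + 7)/(4*u^2 + 144*v^2 + 1)^(3/2).
At (u, v) = (-3, 2): H = 799*sqrt(613)/375769.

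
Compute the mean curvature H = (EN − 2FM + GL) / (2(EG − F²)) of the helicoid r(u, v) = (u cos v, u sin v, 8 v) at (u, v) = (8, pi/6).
H = 0

With E = 1, F = 0, G = u^2 + 64, L = 0, M = -8/sqrt(u^2 + 64), N = 0, assemble
  H = (EN − 2FM + GL) / (2(EG − F²)) = 0.
At (u, v) = (8, pi/6): H = 0.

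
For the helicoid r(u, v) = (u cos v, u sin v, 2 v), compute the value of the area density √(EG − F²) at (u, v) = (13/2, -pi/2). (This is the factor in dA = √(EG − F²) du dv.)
√(EG − F²)|_{(13/2, -pi/2)} = sqrt(185)/2

E = 1, F = 0, G = u^2 + 4, so EG − F² = u^2 + 4. Taking the positive square root: √(EG − F²) = sqrt(u^2 + 4). At (u, v) = (13/2, -pi/2): sqrt(185)/2.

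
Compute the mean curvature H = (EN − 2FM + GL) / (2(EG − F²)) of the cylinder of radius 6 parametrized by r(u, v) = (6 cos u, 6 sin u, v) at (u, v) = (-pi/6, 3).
H = -1/12

With E = 36, F = 0, G = 1, L = -6, M = 0, N = 0, assemble
  H = (EN − 2FM + GL) / (2(EG − F²)) = -1/12.
At (u, v) = (-pi/6, 3): H = -1/12.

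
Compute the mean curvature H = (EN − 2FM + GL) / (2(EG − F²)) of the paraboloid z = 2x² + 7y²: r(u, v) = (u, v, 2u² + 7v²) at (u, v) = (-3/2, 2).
H = 1829*sqrt(821)/674041

With E = 16*u^2 + 1, F = 56*u*v, G = 196*v^2 + 1, L = 4/sqrt(16*u^2 + 196*v^2 + 1), M = 0, N = 14/sqrt(16*u^2 + 196*v^2 + 1), assemble
  H = (EN − 2FM + GL) / (2(EG − F²)) = (112*u^2 + 392*v^2 + 9)/(16*u^2 + 196*v^2 + 1)^(3/2).
At (u, v) = (-3/2, 2): H = 1829*sqrt(821)/674041.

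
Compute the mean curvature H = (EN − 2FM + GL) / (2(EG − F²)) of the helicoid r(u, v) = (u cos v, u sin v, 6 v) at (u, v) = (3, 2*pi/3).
H = 0

With E = 1, F = 0, G = u^2 + 36, L = 0, M = -6/sqrt(u^2 + 36), N = 0, assemble
  H = (EN − 2FM + GL) / (2(EG − F²)) = 0.
At (u, v) = (3, 2*pi/3): H = 0.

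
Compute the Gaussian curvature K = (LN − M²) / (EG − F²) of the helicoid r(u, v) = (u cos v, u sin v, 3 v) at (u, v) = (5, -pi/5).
K = -9/1156

Coefficients of the first fundamental form: E = 1, F = 0, G = u^2 + 9.
Coefficients of the second fundamental form: L = 0, M = -3/sqrt(u^2 + 9), N = 0.
Assemble K = (LN − M²)/(EG − F²) = -9/(u^2 + 9)^2. At (u, v) = (5, -pi/5): K = -9/1156.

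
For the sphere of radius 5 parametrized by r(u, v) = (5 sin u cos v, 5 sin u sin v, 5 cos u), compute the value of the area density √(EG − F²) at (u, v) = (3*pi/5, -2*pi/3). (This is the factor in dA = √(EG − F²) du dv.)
√(EG − F²)|_{(3*pi/5, -2*pi/3)} = 25*sqrt(2*sqrt(5) + 10)/4

E = 25, F = 0, G = 25*sin(u)^2, so EG − F² = 625*sin(u)^2. Taking the positive square root: √(EG − F²) = 25*Abs(sin(u)). At (u, v) = (3*pi/5, -2*pi/3): 25*sqrt(2*sqrt(5) + 10)/4.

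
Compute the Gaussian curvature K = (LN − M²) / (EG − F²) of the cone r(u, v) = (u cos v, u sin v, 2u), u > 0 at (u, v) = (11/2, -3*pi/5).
K = 0

Coefficients of the first fundamental form: E = 5, F = 0, G = u^2.
Coefficients of the second fundamental form: L = 0, M = 0, N = 2*sqrt(5)*u^2/(5*Abs(u)).
Assemble K = (LN − M²)/(EG − F²) = 0. At (u, v) = (11/2, -3*pi/5): K = 0.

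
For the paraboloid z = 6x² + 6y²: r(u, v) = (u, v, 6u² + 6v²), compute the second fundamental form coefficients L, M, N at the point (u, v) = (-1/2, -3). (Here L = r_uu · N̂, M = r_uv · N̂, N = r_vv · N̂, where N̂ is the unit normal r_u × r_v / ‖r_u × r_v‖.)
L = 12*sqrt(1333)/1333;  M = 0;  N = 12*sqrt(1333)/1333

Compute the unit normal N̂(u, v) = (-12*u/sqrt(144*u^2 + 144*v^2 + 1), -12*v/sqrt(144*u^2 + 144*v^2 + 1), 1/sqrt(144*u^2 + 144*v^2 + 1)), and the second partials r_uu, r_uv, r_vv. Take dot products:
  L(u, v) = r_uu · N̂ = 12/sqrt(144*u^2 + 144*v^2 + 1),
  M(u, v) = r_uv · N̂ = 0,
  N(u, v) = r_vv · N̂ = 12/sqrt(144*u^2 + 144*v^2 + 1).
Evaluating at (u, v) = (-1/2, -3):
  L = 12*sqrt(1333)/1333, M = 0, N = 12*sqrt(1333)/1333.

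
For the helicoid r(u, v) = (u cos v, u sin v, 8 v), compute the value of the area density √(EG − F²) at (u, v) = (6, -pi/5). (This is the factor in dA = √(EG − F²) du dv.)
√(EG − F²)|_{(6, -pi/5)} = 10

E = 1, F = 0, G = u^2 + 64, so EG − F² = u^2 + 64. Taking the positive square root: √(EG − F²) = sqrt(u^2 + 64). At (u, v) = (6, -pi/5): 10.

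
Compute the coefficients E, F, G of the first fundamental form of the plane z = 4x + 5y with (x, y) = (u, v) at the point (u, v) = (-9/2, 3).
E = 17;  F = 20;  G = 26

Partials: r_u = (1, 0, 4), r_v = (0, 1, 5). As functions of (u, v):
  E = r_u · r_u = 17,
  F = r_u · r_v = 20,
  G = r_v · r_v = 26.
Evaluating at (u, v) = (-9/2, 3): E = 17, F = 20, G = 26.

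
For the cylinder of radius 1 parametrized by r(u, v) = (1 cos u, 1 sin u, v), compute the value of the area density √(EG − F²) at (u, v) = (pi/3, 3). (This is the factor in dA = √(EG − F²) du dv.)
√(EG − F²)|_{(pi/3, 3)} = 1

E = 1, F = 0, G = 1, so EG − F² = 1. Taking the positive square root: √(EG − F²) = 1. At (u, v) = (pi/3, 3): 1.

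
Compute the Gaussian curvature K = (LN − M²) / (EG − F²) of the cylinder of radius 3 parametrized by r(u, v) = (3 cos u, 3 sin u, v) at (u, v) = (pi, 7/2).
K = 0

Coefficients of the first fundamental form: E = 9, F = 0, G = 1.
Coefficients of the second fundamental form: L = -3, M = 0, N = 0.
Assemble K = (LN − M²)/(EG − F²) = 0. At (u, v) = (pi, 7/2): K = 0.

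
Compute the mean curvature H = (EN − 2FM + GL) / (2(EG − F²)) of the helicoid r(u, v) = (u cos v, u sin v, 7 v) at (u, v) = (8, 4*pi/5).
H = 0

With E = 1, F = 0, G = u^2 + 49, L = 0, M = -7/sqrt(u^2 + 49), N = 0, assemble
  H = (EN − 2FM + GL) / (2(EG − F²)) = 0.
At (u, v) = (8, 4*pi/5): H = 0.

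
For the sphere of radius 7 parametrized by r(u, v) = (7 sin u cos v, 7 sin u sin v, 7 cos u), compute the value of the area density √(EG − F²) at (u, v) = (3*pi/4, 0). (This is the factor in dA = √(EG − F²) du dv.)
√(EG − F²)|_{(3*pi/4, 0)} = 49*sqrt(2)/2

E = 49, F = 0, G = 49*sin(u)^2, so EG − F² = 2401*sin(u)^2. Taking the positive square root: √(EG − F²) = 49*Abs(sin(u)). At (u, v) = (3*pi/4, 0): 49*sqrt(2)/2.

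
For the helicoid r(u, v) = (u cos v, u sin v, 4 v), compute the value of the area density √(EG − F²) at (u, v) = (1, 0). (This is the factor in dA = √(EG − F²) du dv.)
√(EG − F²)|_{(1, 0)} = sqrt(17)

E = 1, F = 0, G = u^2 + 16, so EG − F² = u^2 + 16. Taking the positive square root: √(EG − F²) = sqrt(u^2 + 16). At (u, v) = (1, 0): sqrt(17).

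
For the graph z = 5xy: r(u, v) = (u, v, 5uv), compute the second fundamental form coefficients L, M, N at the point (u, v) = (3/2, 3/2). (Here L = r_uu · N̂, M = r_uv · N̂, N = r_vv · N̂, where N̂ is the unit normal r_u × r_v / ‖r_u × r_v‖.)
L = 0;  M = 5*sqrt(454)/227;  N = 0

Compute the unit normal N̂(u, v) = (-5*v/sqrt(25*u^2 + 25*v^2 + 1), -5*u/sqrt(25*u^2 + 25*v^2 + 1), 1/sqrt(25*u^2 + 25*v^2 + 1)), and the second partials r_uu, r_uv, r_vv. Take dot products:
  L(u, v) = r_uu · N̂ = 0,
  M(u, v) = r_uv · N̂ = 5/sqrt(25*u^2 + 25*v^2 + 1),
  N(u, v) = r_vv · N̂ = 0.
Evaluating at (u, v) = (3/2, 3/2):
  L = 0, M = 5*sqrt(454)/227, N = 0.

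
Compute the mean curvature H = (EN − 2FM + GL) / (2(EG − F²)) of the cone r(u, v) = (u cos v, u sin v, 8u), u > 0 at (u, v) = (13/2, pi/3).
H = 8*sqrt(65)/845

With E = 65, F = 0, G = u^2, L = 0, M = 0, N = 8*sqrt(65)*u^2/(65*Abs(u)), assemble
  H = (EN − 2FM + GL) / (2(EG − F²)) = 4*sqrt(65)/(65*Abs(u)).
At (u, v) = (13/2, pi/3): H = 8*sqrt(65)/845.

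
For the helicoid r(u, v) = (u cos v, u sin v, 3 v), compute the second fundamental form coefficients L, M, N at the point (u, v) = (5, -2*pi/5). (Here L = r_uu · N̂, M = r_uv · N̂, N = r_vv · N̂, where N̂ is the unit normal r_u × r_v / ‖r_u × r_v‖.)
L = 0;  M = -3*sqrt(34)/34;  N = 0

Compute the unit normal N̂(u, v) = (3*sin(v)/sqrt(u^2 + 9), -3*cos(v)/sqrt(u^2 + 9), u/sqrt(u^2 + 9)), and the second partials r_uu, r_uv, r_vv. Take dot products:
  L(u, v) = r_uu · N̂ = 0,
  M(u, v) = r_uv · N̂ = -3/sqrt(u^2 + 9),
  N(u, v) = r_vv · N̂ = 0.
Evaluating at (u, v) = (5, -2*pi/5):
  L = 0, M = -3*sqrt(34)/34, N = 0.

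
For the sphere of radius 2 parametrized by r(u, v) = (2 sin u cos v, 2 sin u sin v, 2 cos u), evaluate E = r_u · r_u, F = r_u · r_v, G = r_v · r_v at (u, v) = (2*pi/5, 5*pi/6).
E = 4;  F = 0;  G = sqrt(5)/2 + 5/2

Partials: r_u = (2*cos(u)*cos(v), 2*sin(v)*cos(u), -2*sin(u)), r_v = (-2*sin(u)*sin(v), 2*sin(u)*cos(v), 0). As functions of (u, v):
  E = r_u · r_u = 4,
  F = r_u · r_v = 0,
  G = r_v · r_v = 4*sin(u)^2.
Evaluating at (u, v) = (2*pi/5, 5*pi/6): E = 4, F = 0, G = sqrt(5)/2 + 5/2.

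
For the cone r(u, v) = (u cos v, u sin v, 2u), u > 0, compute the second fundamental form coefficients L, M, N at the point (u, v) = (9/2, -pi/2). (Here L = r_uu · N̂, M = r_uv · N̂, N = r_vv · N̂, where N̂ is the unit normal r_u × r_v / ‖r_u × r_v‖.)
L = 0;  M = 0;  N = 9*sqrt(5)/5

Compute the unit normal N̂(u, v) = (-2*sqrt(5)*u*cos(v)/(5*Abs(u)), -2*sqrt(5)*u*sin(v)/(5*Abs(u)), sqrt(5)*u/(5*Abs(u))), and the second partials r_uu, r_uv, r_vv. Take dot products:
  L(u, v) = r_uu · N̂ = 0,
  M(u, v) = r_uv · N̂ = 0,
  N(u, v) = r_vv · N̂ = 2*sqrt(5)*u^2/(5*Abs(u)).
Evaluating at (u, v) = (9/2, -pi/2):
  L = 0, M = 0, N = 9*sqrt(5)/5.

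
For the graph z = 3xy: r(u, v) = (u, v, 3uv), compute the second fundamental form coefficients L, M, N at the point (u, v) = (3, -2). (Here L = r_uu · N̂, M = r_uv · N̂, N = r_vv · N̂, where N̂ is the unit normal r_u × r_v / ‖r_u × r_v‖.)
L = 0;  M = 3*sqrt(118)/118;  N = 0

Compute the unit normal N̂(u, v) = (-3*v/sqrt(9*u^2 + 9*v^2 + 1), -3*u/sqrt(9*u^2 + 9*v^2 + 1), 1/sqrt(9*u^2 + 9*v^2 + 1)), and the second partials r_uu, r_uv, r_vv. Take dot products:
  L(u, v) = r_uu · N̂ = 0,
  M(u, v) = r_uv · N̂ = 3/sqrt(9*u^2 + 9*v^2 + 1),
  N(u, v) = r_vv · N̂ = 0.
Evaluating at (u, v) = (3, -2):
  L = 0, M = 3*sqrt(118)/118, N = 0.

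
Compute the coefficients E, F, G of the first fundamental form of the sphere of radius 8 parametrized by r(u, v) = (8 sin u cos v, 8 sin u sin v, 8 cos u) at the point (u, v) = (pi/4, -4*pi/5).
E = 64;  F = 0;  G = 32

Partials: r_u = (8*cos(u)*cos(v), 8*sin(v)*cos(u), -8*sin(u)), r_v = (-8*sin(u)*sin(v), 8*sin(u)*cos(v), 0). As functions of (u, v):
  E = r_u · r_u = 64,
  F = r_u · r_v = 0,
  G = r_v · r_v = 64*sin(u)^2.
Evaluating at (u, v) = (pi/4, -4*pi/5): E = 64, F = 0, G = 32.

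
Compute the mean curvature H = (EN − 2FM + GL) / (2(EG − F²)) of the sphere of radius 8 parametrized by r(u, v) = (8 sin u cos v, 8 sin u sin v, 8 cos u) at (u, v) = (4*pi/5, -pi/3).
H = -1/8

With E = 64, F = 0, G = 64*sin(u)^2, L = -8*sin(u)/Abs(sin(u)), M = 0, N = -8*sin(u)^3/Abs(sin(u)), assemble
  H = (EN − 2FM + GL) / (2(EG − F²)) = -sin(u)/(8*Abs(sin(u))).
At (u, v) = (4*pi/5, -pi/3): H = -1/8.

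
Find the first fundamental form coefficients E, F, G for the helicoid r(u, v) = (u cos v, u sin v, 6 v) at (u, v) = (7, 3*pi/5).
E = 1;  F = 0;  G = 85

Partials: r_u = (cos(v), sin(v), 0), r_v = (-u*sin(v), u*cos(v), 6). As functions of (u, v):
  E = r_u · r_u = 1,
  F = r_u · r_v = 0,
  G = r_v · r_v = u^2 + 36.
Evaluating at (u, v) = (7, 3*pi/5): E = 1, F = 0, G = 85.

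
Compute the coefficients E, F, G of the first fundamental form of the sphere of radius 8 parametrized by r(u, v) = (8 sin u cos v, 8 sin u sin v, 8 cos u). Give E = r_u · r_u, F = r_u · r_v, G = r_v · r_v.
E = 64;  F = 0;  G = 64*sin(u)^2

Compute partials: r_u = (8*cos(u)*cos(v), 8*sin(v)*cos(u), -8*sin(u)), r_v = (-8*sin(u)*sin(v), 8*sin(u)*cos(v), 0). Then
  E = r_u · r_u = 64,
  F = r_u · r_v = 0,
  G = r_v · r_v = 64*sin(u)^2.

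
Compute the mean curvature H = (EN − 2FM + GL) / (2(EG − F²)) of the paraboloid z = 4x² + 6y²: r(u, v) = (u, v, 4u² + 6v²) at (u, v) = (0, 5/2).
H = 3610*sqrt(901)/811801

With E = 64*u^2 + 1, F = 96*u*v, G = 144*v^2 + 1, L = 8/sqrt(64*u^2 + 144*v^2 + 1), M = 0, N = 12/sqrt(64*u^2 + 144*v^2 + 1), assemble
  H = (EN − 2FM + GL) / (2(EG − F²)) = 2*(192*u^2 + 288*v^2 + 5)/(64*u^2 + 144*v^2 + 1)^(3/2).
At (u, v) = (0, 5/2): H = 3610*sqrt(901)/811801.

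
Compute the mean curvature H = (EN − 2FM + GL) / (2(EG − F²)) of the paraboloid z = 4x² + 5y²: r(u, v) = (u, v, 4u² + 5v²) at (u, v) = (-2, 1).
H = 563*sqrt(357)/42483

With E = 64*u^2 + 1, F = 80*u*v, G = 100*v^2 + 1, L = 8/sqrt(64*u^2 + 100*v^2 + 1), M = 0, N = 10/sqrt(64*u^2 + 100*v^2 + 1), assemble
  H = (EN − 2FM + GL) / (2(EG − F²)) = (320*u^2 + 400*v^2 + 9)/(64*u^2 + 100*v^2 + 1)^(3/2).
At (u, v) = (-2, 1): H = 563*sqrt(357)/42483.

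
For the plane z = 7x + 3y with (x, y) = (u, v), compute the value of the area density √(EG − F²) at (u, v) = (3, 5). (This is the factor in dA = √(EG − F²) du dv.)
√(EG − F²)|_{(3, 5)} = sqrt(59)

E = 50, F = 21, G = 10, so EG − F² = 59. Taking the positive square root: √(EG − F²) = sqrt(59). At (u, v) = (3, 5): sqrt(59).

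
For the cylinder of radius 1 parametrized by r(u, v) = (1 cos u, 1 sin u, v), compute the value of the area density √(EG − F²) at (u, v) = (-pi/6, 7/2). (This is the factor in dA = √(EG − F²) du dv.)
√(EG − F²)|_{(-pi/6, 7/2)} = 1

E = 1, F = 0, G = 1, so EG − F² = 1. Taking the positive square root: √(EG − F²) = 1. At (u, v) = (-pi/6, 7/2): 1.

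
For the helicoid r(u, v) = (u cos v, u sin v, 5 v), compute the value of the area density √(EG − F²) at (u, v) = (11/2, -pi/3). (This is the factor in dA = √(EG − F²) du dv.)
√(EG − F²)|_{(11/2, -pi/3)} = sqrt(221)/2

E = 1, F = 0, G = u^2 + 25, so EG − F² = u^2 + 25. Taking the positive square root: √(EG − F²) = sqrt(u^2 + 25). At (u, v) = (11/2, -pi/3): sqrt(221)/2.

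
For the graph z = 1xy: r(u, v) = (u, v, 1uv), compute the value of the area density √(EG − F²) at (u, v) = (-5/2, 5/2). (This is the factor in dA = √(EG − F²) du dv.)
√(EG − F²)|_{(-5/2, 5/2)} = 3*sqrt(6)/2

E = v^2 + 1, F = u*v, G = u^2 + 1, so EG − F² = u^2 + v^2 + 1. Taking the positive square root: √(EG − F²) = sqrt(u^2 + v^2 + 1). At (u, v) = (-5/2, 5/2): 3*sqrt(6)/2.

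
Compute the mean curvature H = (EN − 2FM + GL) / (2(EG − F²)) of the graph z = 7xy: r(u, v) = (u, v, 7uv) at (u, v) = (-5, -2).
H = -1715*sqrt(158)/337014

With E = 49*v^2 + 1, F = 49*u*v, G = 49*u^2 + 1, L = 0, M = 7/sqrt(49*u^2 + 49*v^2 + 1), N = 0, assemble
  H = (EN − 2FM + GL) / (2(EG − F²)) = -343*u*v/(49*u^2 + 49*v^2 + 1)^(3/2).
At (u, v) = (-5, -2): H = -1715*sqrt(158)/337014.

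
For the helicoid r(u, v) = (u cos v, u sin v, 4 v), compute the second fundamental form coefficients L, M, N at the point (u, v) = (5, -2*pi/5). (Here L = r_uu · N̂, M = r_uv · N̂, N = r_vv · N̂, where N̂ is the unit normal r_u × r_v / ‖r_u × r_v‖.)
L = 0;  M = -4*sqrt(41)/41;  N = 0

Compute the unit normal N̂(u, v) = (4*sin(v)/sqrt(u^2 + 16), -4*cos(v)/sqrt(u^2 + 16), u/sqrt(u^2 + 16)), and the second partials r_uu, r_uv, r_vv. Take dot products:
  L(u, v) = r_uu · N̂ = 0,
  M(u, v) = r_uv · N̂ = -4/sqrt(u^2 + 16),
  N(u, v) = r_vv · N̂ = 0.
Evaluating at (u, v) = (5, -2*pi/5):
  L = 0, M = -4*sqrt(41)/41, N = 0.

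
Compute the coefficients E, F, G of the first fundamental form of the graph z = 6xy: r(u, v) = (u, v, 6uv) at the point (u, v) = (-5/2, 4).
E = 577;  F = -360;  G = 226

Partials: r_u = (1, 0, 6*v), r_v = (0, 1, 6*u). As functions of (u, v):
  E = r_u · r_u = 36*v^2 + 1,
  F = r_u · r_v = 36*u*v,
  G = r_v · r_v = 36*u^2 + 1.
Evaluating at (u, v) = (-5/2, 4): E = 577, F = -360, G = 226.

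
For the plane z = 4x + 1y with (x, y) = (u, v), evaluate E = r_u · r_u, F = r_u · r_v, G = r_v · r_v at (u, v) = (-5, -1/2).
E = 17;  F = 4;  G = 2

Partials: r_u = (1, 0, 4), r_v = (0, 1, 1). As functions of (u, v):
  E = r_u · r_u = 17,
  F = r_u · r_v = 4,
  G = r_v · r_v = 2.
Evaluating at (u, v) = (-5, -1/2): E = 17, F = 4, G = 2.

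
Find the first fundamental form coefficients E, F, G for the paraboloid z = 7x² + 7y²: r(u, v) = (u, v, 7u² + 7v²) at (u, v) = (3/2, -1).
E = 442;  F = -294;  G = 197

Partials: r_u = (1, 0, 14*u), r_v = (0, 1, 14*v). As functions of (u, v):
  E = r_u · r_u = 196*u^2 + 1,
  F = r_u · r_v = 196*u*v,
  G = r_v · r_v = 196*v^2 + 1.
Evaluating at (u, v) = (3/2, -1): E = 442, F = -294, G = 197.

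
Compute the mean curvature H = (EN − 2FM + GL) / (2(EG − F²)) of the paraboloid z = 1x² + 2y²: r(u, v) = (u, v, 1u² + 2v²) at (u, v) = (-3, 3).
H = 219*sqrt(181)/32761

With E = 4*u^2 + 1, F = 8*u*v, G = 16*v^2 + 1, L = 2/sqrt(4*u^2 + 16*v^2 + 1), M = 0, N = 4/sqrt(4*u^2 + 16*v^2 + 1), assemble
  H = (EN − 2FM + GL) / (2(EG − F²)) = (8*u^2 + 16*v^2 + 3)/(4*u^2 + 16*v^2 + 1)^(3/2).
At (u, v) = (-3, 3): H = 219*sqrt(181)/32761.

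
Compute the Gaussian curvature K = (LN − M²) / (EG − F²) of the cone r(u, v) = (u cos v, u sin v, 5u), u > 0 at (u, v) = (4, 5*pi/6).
K = 0

Coefficients of the first fundamental form: E = 26, F = 0, G = u^2.
Coefficients of the second fundamental form: L = 0, M = 0, N = 5*sqrt(26)*u^2/(26*Abs(u)).
Assemble K = (LN − M²)/(EG − F²) = 0. At (u, v) = (4, 5*pi/6): K = 0.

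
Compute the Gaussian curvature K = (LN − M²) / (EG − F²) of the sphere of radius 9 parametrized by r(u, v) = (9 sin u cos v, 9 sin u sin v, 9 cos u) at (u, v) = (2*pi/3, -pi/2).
K = 1/81

Coefficients of the first fundamental form: E = 81, F = 0, G = 81*sin(u)^2.
Coefficients of the second fundamental form: L = -9*sin(u)/Abs(sin(u)), M = 0, N = -9*sin(u)^3/Abs(sin(u)).
Assemble K = (LN − M²)/(EG − F²) = 1/81. At (u, v) = (2*pi/3, -pi/2): K = 1/81.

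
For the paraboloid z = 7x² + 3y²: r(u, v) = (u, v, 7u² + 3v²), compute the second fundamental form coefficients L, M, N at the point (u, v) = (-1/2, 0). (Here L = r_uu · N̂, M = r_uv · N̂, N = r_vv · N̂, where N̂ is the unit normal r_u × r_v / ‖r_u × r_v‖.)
L = 7*sqrt(2)/5;  M = 0;  N = 3*sqrt(2)/5

Compute the unit normal N̂(u, v) = (-14*u/sqrt(196*u^2 + 36*v^2 + 1), -6*v/sqrt(196*u^2 + 36*v^2 + 1), 1/sqrt(196*u^2 + 36*v^2 + 1)), and the second partials r_uu, r_uv, r_vv. Take dot products:
  L(u, v) = r_uu · N̂ = 14/sqrt(196*u^2 + 36*v^2 + 1),
  M(u, v) = r_uv · N̂ = 0,
  N(u, v) = r_vv · N̂ = 6/sqrt(196*u^2 + 36*v^2 + 1).
Evaluating at (u, v) = (-1/2, 0):
  L = 7*sqrt(2)/5, M = 0, N = 3*sqrt(2)/5.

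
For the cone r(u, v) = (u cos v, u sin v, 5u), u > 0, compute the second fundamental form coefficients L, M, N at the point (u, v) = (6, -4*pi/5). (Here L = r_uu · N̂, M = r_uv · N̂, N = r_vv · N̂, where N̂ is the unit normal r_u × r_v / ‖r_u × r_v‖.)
L = 0;  M = 0;  N = 15*sqrt(26)/13

Compute the unit normal N̂(u, v) = (-5*sqrt(26)*u*cos(v)/(26*Abs(u)), -5*sqrt(26)*u*sin(v)/(26*Abs(u)), sqrt(26)*u/(26*Abs(u))), and the second partials r_uu, r_uv, r_vv. Take dot products:
  L(u, v) = r_uu · N̂ = 0,
  M(u, v) = r_uv · N̂ = 0,
  N(u, v) = r_vv · N̂ = 5*sqrt(26)*u^2/(26*Abs(u)).
Evaluating at (u, v) = (6, -4*pi/5):
  L = 0, M = 0, N = 15*sqrt(26)/13.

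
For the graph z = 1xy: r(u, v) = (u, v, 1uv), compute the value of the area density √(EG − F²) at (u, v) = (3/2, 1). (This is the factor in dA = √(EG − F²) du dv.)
√(EG − F²)|_{(3/2, 1)} = sqrt(17)/2

E = v^2 + 1, F = u*v, G = u^2 + 1, so EG − F² = u^2 + v^2 + 1. Taking the positive square root: √(EG − F²) = sqrt(u^2 + v^2 + 1). At (u, v) = (3/2, 1): sqrt(17)/2.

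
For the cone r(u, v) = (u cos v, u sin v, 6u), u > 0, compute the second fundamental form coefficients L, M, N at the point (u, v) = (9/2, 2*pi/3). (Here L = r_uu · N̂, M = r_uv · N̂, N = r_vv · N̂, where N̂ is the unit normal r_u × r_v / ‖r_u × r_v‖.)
L = 0;  M = 0;  N = 27*sqrt(37)/37

Compute the unit normal N̂(u, v) = (-6*sqrt(37)*u*cos(v)/(37*Abs(u)), -6*sqrt(37)*u*sin(v)/(37*Abs(u)), sqrt(37)*u/(37*Abs(u))), and the second partials r_uu, r_uv, r_vv. Take dot products:
  L(u, v) = r_uu · N̂ = 0,
  M(u, v) = r_uv · N̂ = 0,
  N(u, v) = r_vv · N̂ = 6*sqrt(37)*u^2/(37*Abs(u)).
Evaluating at (u, v) = (9/2, 2*pi/3):
  L = 0, M = 0, N = 27*sqrt(37)/37.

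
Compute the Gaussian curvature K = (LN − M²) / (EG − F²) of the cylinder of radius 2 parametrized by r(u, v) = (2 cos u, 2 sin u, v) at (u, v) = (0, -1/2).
K = 0

Coefficients of the first fundamental form: E = 4, F = 0, G = 1.
Coefficients of the second fundamental form: L = -2, M = 0, N = 0.
Assemble K = (LN − M²)/(EG − F²) = 0. At (u, v) = (0, -1/2): K = 0.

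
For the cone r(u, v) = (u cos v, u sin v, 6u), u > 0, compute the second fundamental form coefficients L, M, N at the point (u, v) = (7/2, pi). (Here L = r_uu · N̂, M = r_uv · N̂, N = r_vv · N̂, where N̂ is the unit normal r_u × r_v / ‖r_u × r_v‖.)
L = 0;  M = 0;  N = 21*sqrt(37)/37

Compute the unit normal N̂(u, v) = (-6*sqrt(37)*u*cos(v)/(37*Abs(u)), -6*sqrt(37)*u*sin(v)/(37*Abs(u)), sqrt(37)*u/(37*Abs(u))), and the second partials r_uu, r_uv, r_vv. Take dot products:
  L(u, v) = r_uu · N̂ = 0,
  M(u, v) = r_uv · N̂ = 0,
  N(u, v) = r_vv · N̂ = 6*sqrt(37)*u^2/(37*Abs(u)).
Evaluating at (u, v) = (7/2, pi):
  L = 0, M = 0, N = 21*sqrt(37)/37.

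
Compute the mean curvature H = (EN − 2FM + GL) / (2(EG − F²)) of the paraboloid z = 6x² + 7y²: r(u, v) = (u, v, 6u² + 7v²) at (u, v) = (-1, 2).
H = 5725*sqrt(929)/863041

With E = 144*u^2 + 1, F = 168*u*v, G = 196*v^2 + 1, L = 12/sqrt(144*u^2 + 196*v^2 + 1), M = 0, N = 14/sqrt(144*u^2 + 196*v^2 + 1), assemble
  H = (EN − 2FM + GL) / (2(EG − F²)) = (1008*u^2 + 1176*v^2 + 13)/(144*u^2 + 196*v^2 + 1)^(3/2).
At (u, v) = (-1, 2): H = 5725*sqrt(929)/863041.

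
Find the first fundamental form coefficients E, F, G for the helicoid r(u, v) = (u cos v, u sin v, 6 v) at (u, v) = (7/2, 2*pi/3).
E = 1;  F = 0;  G = 193/4

Partials: r_u = (cos(v), sin(v), 0), r_v = (-u*sin(v), u*cos(v), 6). As functions of (u, v):
  E = r_u · r_u = 1,
  F = r_u · r_v = 0,
  G = r_v · r_v = u^2 + 36.
Evaluating at (u, v) = (7/2, 2*pi/3): E = 1, F = 0, G = 193/4.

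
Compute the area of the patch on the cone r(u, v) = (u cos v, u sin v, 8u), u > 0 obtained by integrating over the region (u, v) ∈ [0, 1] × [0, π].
Area = sqrt(65)*pi/2

Area = ∫∫ √(EG − F²) du dv with √(EG − F²) = sqrt(65)*Abs(u). Integrating over [0, 1] × [0, π] gives sqrt(65)*pi/2.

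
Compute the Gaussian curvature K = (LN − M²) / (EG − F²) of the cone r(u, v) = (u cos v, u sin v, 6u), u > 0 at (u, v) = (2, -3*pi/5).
K = 0

Coefficients of the first fundamental form: E = 37, F = 0, G = u^2.
Coefficients of the second fundamental form: L = 0, M = 0, N = 6*sqrt(37)*u^2/(37*Abs(u)).
Assemble K = (LN − M²)/(EG − F²) = 0. At (u, v) = (2, -3*pi/5): K = 0.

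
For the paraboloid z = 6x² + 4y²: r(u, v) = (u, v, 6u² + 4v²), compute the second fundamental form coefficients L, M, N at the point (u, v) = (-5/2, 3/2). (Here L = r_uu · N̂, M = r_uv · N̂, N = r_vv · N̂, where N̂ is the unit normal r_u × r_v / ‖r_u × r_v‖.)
L = 12*sqrt(1045)/1045;  M = 0;  N = 8*sqrt(1045)/1045

Compute the unit normal N̂(u, v) = (-12*u/sqrt(144*u^2 + 64*v^2 + 1), -8*v/sqrt(144*u^2 + 64*v^2 + 1), 1/sqrt(144*u^2 + 64*v^2 + 1)), and the second partials r_uu, r_uv, r_vv. Take dot products:
  L(u, v) = r_uu · N̂ = 12/sqrt(144*u^2 + 64*v^2 + 1),
  M(u, v) = r_uv · N̂ = 0,
  N(u, v) = r_vv · N̂ = 8/sqrt(144*u^2 + 64*v^2 + 1).
Evaluating at (u, v) = (-5/2, 3/2):
  L = 12*sqrt(1045)/1045, M = 0, N = 8*sqrt(1045)/1045.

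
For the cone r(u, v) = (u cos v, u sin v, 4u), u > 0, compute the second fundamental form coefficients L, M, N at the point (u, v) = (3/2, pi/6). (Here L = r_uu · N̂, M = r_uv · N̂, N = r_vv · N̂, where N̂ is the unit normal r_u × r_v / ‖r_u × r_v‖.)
L = 0;  M = 0;  N = 6*sqrt(17)/17

Compute the unit normal N̂(u, v) = (-4*sqrt(17)*u*cos(v)/(17*Abs(u)), -4*sqrt(17)*u*sin(v)/(17*Abs(u)), sqrt(17)*u/(17*Abs(u))), and the second partials r_uu, r_uv, r_vv. Take dot products:
  L(u, v) = r_uu · N̂ = 0,
  M(u, v) = r_uv · N̂ = 0,
  N(u, v) = r_vv · N̂ = 4*sqrt(17)*u^2/(17*Abs(u)).
Evaluating at (u, v) = (3/2, pi/6):
  L = 0, M = 0, N = 6*sqrt(17)/17.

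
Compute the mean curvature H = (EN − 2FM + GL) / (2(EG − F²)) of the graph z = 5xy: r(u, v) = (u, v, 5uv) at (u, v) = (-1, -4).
H = -125*sqrt(426)/45369

With E = 25*v^2 + 1, F = 25*u*v, G = 25*u^2 + 1, L = 0, M = 5/sqrt(25*u^2 + 25*v^2 + 1), N = 0, assemble
  H = (EN − 2FM + GL) / (2(EG − F²)) = -125*u*v/(25*u^2 + 25*v^2 + 1)^(3/2).
At (u, v) = (-1, -4): H = -125*sqrt(426)/45369.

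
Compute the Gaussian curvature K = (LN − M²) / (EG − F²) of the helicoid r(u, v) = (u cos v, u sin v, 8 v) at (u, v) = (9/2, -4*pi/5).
K = -1024/113569

Coefficients of the first fundamental form: E = 1, F = 0, G = u^2 + 64.
Coefficients of the second fundamental form: L = 0, M = -8/sqrt(u^2 + 64), N = 0.
Assemble K = (LN − M²)/(EG − F²) = -64/(u^2 + 64)^2. At (u, v) = (9/2, -4*pi/5): K = -1024/113569.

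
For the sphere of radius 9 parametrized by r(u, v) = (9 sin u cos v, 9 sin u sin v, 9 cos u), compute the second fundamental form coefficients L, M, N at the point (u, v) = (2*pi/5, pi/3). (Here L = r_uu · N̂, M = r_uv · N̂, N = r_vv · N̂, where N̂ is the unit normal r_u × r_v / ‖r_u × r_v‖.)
L = -9;  M = 0;  N = -45/8 - 9*sqrt(5)/8

Compute the unit normal N̂(u, v) = (sin(u)^2*cos(v)/Abs(sin(u)), sin(u)^2*sin(v)/Abs(sin(u)), sin(2*u)/(2*Abs(sin(u)))), and the second partials r_uu, r_uv, r_vv. Take dot products:
  L(u, v) = r_uu · N̂ = -9*sin(u)/Abs(sin(u)),
  M(u, v) = r_uv · N̂ = 0,
  N(u, v) = r_vv · N̂ = -9*sin(u)^3/Abs(sin(u)).
Evaluating at (u, v) = (2*pi/5, pi/3):
  L = -9, M = 0, N = -45/8 - 9*sqrt(5)/8.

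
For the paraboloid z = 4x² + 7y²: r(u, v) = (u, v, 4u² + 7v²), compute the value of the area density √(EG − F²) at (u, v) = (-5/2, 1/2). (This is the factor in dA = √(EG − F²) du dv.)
√(EG − F²)|_{(-5/2, 1/2)} = 15*sqrt(2)

E = 64*u^2 + 1, F = 112*u*v, G = 196*v^2 + 1, so EG − F² = 64*u^2 + 196*v^2 + 1. Taking the positive square root: √(EG − F²) = sqrt(64*u^2 + 196*v^2 + 1). At (u, v) = (-5/2, 1/2): 15*sqrt(2).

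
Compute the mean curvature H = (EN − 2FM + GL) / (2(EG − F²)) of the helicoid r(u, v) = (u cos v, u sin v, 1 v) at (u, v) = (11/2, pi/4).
H = 0

With E = 1, F = 0, G = u^2 + 1, L = 0, M = -1/sqrt(u^2 + 1), N = 0, assemble
  H = (EN − 2FM + GL) / (2(EG − F²)) = 0.
At (u, v) = (11/2, pi/4): H = 0.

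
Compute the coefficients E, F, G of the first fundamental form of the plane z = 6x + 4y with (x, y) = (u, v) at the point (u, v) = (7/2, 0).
E = 37;  F = 24;  G = 17

Partials: r_u = (1, 0, 6), r_v = (0, 1, 4). As functions of (u, v):
  E = r_u · r_u = 37,
  F = r_u · r_v = 24,
  G = r_v · r_v = 17.
Evaluating at (u, v) = (7/2, 0): E = 37, F = 24, G = 17.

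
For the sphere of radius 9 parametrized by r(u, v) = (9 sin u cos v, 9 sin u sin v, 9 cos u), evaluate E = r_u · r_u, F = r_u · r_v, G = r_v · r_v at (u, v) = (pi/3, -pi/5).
E = 81;  F = 0;  G = 243/4

Partials: r_u = (9*cos(u)*cos(v), 9*sin(v)*cos(u), -9*sin(u)), r_v = (-9*sin(u)*sin(v), 9*sin(u)*cos(v), 0). As functions of (u, v):
  E = r_u · r_u = 81,
  F = r_u · r_v = 0,
  G = r_v · r_v = 81*sin(u)^2.
Evaluating at (u, v) = (pi/3, -pi/5): E = 81, F = 0, G = 243/4.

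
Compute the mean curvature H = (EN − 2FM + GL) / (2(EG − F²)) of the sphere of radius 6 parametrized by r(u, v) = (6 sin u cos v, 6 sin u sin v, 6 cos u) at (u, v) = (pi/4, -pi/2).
H = -1/6

With E = 36, F = 0, G = 36*sin(u)^2, L = -6*sin(u)/Abs(sin(u)), M = 0, N = -6*sin(u)^3/Abs(sin(u)), assemble
  H = (EN − 2FM + GL) / (2(EG − F²)) = -sin(u)/(6*Abs(sin(u))).
At (u, v) = (pi/4, -pi/2): H = -1/6.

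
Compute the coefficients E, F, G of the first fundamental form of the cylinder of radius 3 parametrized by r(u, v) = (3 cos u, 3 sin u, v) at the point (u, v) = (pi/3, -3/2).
E = 9;  F = 0;  G = 1

Partials: r_u = (-3*sin(u), 3*cos(u), 0), r_v = (0, 0, 1). As functions of (u, v):
  E = r_u · r_u = 9,
  F = r_u · r_v = 0,
  G = r_v · r_v = 1.
Evaluating at (u, v) = (pi/3, -3/2): E = 9, F = 0, G = 1.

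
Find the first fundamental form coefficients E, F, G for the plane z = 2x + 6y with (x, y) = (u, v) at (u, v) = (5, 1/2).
E = 5;  F = 12;  G = 37

Partials: r_u = (1, 0, 2), r_v = (0, 1, 6). As functions of (u, v):
  E = r_u · r_u = 5,
  F = r_u · r_v = 12,
  G = r_v · r_v = 37.
Evaluating at (u, v) = (5, 1/2): E = 5, F = 12, G = 37.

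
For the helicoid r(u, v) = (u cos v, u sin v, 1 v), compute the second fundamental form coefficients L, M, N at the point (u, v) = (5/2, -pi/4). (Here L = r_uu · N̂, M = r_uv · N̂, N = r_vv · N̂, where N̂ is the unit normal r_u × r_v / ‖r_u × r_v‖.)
L = 0;  M = -2*sqrt(29)/29;  N = 0

Compute the unit normal N̂(u, v) = (sin(v)/sqrt(u^2 + 1), -cos(v)/sqrt(u^2 + 1), u/sqrt(u^2 + 1)), and the second partials r_uu, r_uv, r_vv. Take dot products:
  L(u, v) = r_uu · N̂ = 0,
  M(u, v) = r_uv · N̂ = -1/sqrt(u^2 + 1),
  N(u, v) = r_vv · N̂ = 0.
Evaluating at (u, v) = (5/2, -pi/4):
  L = 0, M = -2*sqrt(29)/29, N = 0.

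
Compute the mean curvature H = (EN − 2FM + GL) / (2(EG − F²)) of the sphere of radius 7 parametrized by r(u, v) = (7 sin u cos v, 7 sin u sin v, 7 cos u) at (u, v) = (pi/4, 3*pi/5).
H = -1/7

With E = 49, F = 0, G = 49*sin(u)^2, L = -7*sin(u)/Abs(sin(u)), M = 0, N = -7*sin(u)^3/Abs(sin(u)), assemble
  H = (EN − 2FM + GL) / (2(EG − F²)) = -sin(u)/(7*Abs(sin(u))).
At (u, v) = (pi/4, 3*pi/5): H = -1/7.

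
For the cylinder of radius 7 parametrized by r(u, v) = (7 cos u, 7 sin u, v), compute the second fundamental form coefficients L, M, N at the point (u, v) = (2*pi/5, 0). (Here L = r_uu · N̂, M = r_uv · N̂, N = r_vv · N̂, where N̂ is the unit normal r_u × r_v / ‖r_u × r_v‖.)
L = -7;  M = 0;  N = 0

Compute the unit normal N̂(u, v) = (cos(u), sin(u), 0), and the second partials r_uu, r_uv, r_vv. Take dot products:
  L(u, v) = r_uu · N̂ = -7,
  M(u, v) = r_uv · N̂ = 0,
  N(u, v) = r_vv · N̂ = 0.
Evaluating at (u, v) = (2*pi/5, 0):
  L = -7, M = 0, N = 0.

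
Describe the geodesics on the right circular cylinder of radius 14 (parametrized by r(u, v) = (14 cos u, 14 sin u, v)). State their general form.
The cylinder is flat (K = 0) and locally isometric to the plane via the development (u, v) ↦ (14 u, v). Geodesics are the pre-images of straight lines: circles (v constant), vertical lines (u constant), and helices (v = c · u + d) for constants c, d.

A right cylinder has E = 14², F = 0, G = 1, so EG − F² = 14², and L = −14, M = N = 0, giving K = (LN − M²)/(EG − F²) = 0 everywhere. A flat surface is locally isometric to the Euclidean plane via the map (u, v) ↦ (14 u, v). Straight lines in the (x̃, ỹ) plane pull back to: (a) horizontal circles (v = const), (b) vertical generators (u = const), and (c) helices (14 u tan θ = v, i.e. v = c · u + d).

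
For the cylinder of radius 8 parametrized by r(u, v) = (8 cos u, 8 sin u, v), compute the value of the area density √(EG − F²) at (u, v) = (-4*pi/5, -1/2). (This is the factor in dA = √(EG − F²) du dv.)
√(EG − F²)|_{(-4*pi/5, -1/2)} = 8

E = 64, F = 0, G = 1, so EG − F² = 64. Taking the positive square root: √(EG − F²) = 8. At (u, v) = (-4*pi/5, -1/2): 8.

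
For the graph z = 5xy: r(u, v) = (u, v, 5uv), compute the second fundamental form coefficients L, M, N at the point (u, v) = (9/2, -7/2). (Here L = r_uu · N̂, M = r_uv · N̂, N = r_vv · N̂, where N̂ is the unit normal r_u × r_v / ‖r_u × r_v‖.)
L = 0;  M = 5*sqrt(3254)/1627;  N = 0

Compute the unit normal N̂(u, v) = (-5*v/sqrt(25*u^2 + 25*v^2 + 1), -5*u/sqrt(25*u^2 + 25*v^2 + 1), 1/sqrt(25*u^2 + 25*v^2 + 1)), and the second partials r_uu, r_uv, r_vv. Take dot products:
  L(u, v) = r_uu · N̂ = 0,
  M(u, v) = r_uv · N̂ = 5/sqrt(25*u^2 + 25*v^2 + 1),
  N(u, v) = r_vv · N̂ = 0.
Evaluating at (u, v) = (9/2, -7/2):
  L = 0, M = 5*sqrt(3254)/1627, N = 0.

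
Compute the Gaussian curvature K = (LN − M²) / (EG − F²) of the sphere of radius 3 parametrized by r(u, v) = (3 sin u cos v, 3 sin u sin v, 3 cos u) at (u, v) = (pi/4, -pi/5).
K = 1/9

Coefficients of the first fundamental form: E = 9, F = 0, G = 9*sin(u)^2.
Coefficients of the second fundamental form: L = -3*sin(u)/Abs(sin(u)), M = 0, N = -3*sin(u)^3/Abs(sin(u)).
Assemble K = (LN − M²)/(EG − F²) = 1/9. At (u, v) = (pi/4, -pi/5): K = 1/9.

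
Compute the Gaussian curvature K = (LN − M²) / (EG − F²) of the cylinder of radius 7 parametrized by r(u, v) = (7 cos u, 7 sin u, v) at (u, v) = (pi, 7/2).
K = 0

Coefficients of the first fundamental form: E = 49, F = 0, G = 1.
Coefficients of the second fundamental form: L = -7, M = 0, N = 0.
Assemble K = (LN − M²)/(EG − F²) = 0. At (u, v) = (pi, 7/2): K = 0.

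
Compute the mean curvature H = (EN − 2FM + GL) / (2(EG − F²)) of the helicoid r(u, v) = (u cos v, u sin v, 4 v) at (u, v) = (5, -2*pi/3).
H = 0

With E = 1, F = 0, G = u^2 + 16, L = 0, M = -4/sqrt(u^2 + 16), N = 0, assemble
  H = (EN − 2FM + GL) / (2(EG − F²)) = 0.
At (u, v) = (5, -2*pi/3): H = 0.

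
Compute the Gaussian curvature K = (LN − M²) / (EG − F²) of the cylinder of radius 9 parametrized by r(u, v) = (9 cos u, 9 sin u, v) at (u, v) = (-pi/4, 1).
K = 0

Coefficients of the first fundamental form: E = 81, F = 0, G = 1.
Coefficients of the second fundamental form: L = -9, M = 0, N = 0.
Assemble K = (LN − M²)/(EG − F²) = 0. At (u, v) = (-pi/4, 1): K = 0.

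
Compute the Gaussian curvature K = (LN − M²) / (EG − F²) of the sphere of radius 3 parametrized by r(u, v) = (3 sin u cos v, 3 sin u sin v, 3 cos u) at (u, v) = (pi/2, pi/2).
K = 1/9

Coefficients of the first fundamental form: E = 9, F = 0, G = 9*sin(u)^2.
Coefficients of the second fundamental form: L = -3*sin(u)/Abs(sin(u)), M = 0, N = -3*sin(u)^3/Abs(sin(u)).
Assemble K = (LN − M²)/(EG − F²) = 1/9. At (u, v) = (pi/2, pi/2): K = 1/9.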